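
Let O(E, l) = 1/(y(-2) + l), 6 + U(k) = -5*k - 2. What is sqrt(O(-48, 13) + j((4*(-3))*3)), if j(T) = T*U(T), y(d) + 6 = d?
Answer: I*sqrt(154795)/5 ≈ 78.688*I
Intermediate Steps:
U(k) = -8 - 5*k (U(k) = -6 + (-5*k - 2) = -6 + (-2 - 5*k) = -8 - 5*k)
y(d) = -6 + d
O(E, l) = 1/(-8 + l) (O(E, l) = 1/((-6 - 2) + l) = 1/(-8 + l))
j(T) = T*(-8 - 5*T)
sqrt(O(-48, 13) + j((4*(-3))*3)) = sqrt(1/(-8 + 13) - (4*(-3))*3*(8 + 5*((4*(-3))*3))) = sqrt(1/5 - (-12*3)*(8 + 5*(-12*3))) = sqrt(1/5 - 1*(-36)*(8 + 5*(-36))) = sqrt(1/5 - 1*(-36)*(8 - 180)) = sqrt(1/5 - 1*(-36)*(-172)) = sqrt(1/5 - 6192) = sqrt(-30959/5) = I*sqrt(154795)/5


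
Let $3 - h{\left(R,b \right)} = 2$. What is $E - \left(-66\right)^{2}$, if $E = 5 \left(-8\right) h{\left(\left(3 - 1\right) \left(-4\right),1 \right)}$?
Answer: $-4396$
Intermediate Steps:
$h{\left(R,b \right)} = 1$ ($h{\left(R,b \right)} = 3 - 2 = 1$)
$E = -40$ ($E = 5 \left(-8\right) 1 = \left(-40\right) 1 = -40$)
$E - \left(-66\right)^{2} = -40 - \left(-66\right)^{2} = -40 - 4356 = -4396$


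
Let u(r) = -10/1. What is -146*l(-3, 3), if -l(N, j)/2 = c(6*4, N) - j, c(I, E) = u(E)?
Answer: -3796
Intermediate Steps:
u(r) = -10
c(I, E) = -10
l(N, j) = 20 + 2*j (l(N, j) = -2*(-10 - j) = 20 + 2*j)
-146*l(-3, 3) = -146*(20 + 2*3) = -146*(20 + 6) = -146*26 = -3796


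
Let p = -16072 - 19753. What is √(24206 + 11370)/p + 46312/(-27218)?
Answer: -23156/13609 - 2*√8894/35825 ≈ -1.7068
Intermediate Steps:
p = -35825
√(24206 + 11370)/p + 46312/(-27218) = √(24206 + 11370)/(-35825) + 46312/(-27218) = √35576*(-1/35825) + 46312*(-1/27218) = (2*√8894)*(-1/35825) - 23156/13609 = -2*√8894/35825 - 23156/13609 = -23156/13609 - 2*√8894/35825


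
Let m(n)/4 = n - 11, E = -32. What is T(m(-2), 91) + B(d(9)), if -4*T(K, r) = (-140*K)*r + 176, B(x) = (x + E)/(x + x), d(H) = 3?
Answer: -994013/6 ≈ -1.6567e+5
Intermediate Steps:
B(x) = (-32 + x)/(2*x) (B(x) = (x - 32)/(x + x) = (-32 + x)/((2*x)) = (-32 + x)*(1/(2*x)) = (-32 + x)/(2*x))
m(n) = -44 + 4*n (m(n) = 4*(n - 11) = 4*(-11 + n) = -44 + 4*n)
T(K, r) = -44 + 35*K*r (T(K, r) = -((-140*K)*r + 176)/4 = -(-140*K*r + 176)/4 = -(176 - 140*K*r)/4 = -44 + 35*K*r)
T(m(-2), 91) + B(d(9)) = (-44 + 35*(-44 + 4*(-2))*91) + (½)*(-32 + 3)/3 = (-44 + 35*(-44 - 8)*91) + (½)*(⅓)*(-29) = (-44 + 35*(-52)*91) - 29/6 = (-44 - 165620) - 29/6 = -165664 - 29/6 = -994013/6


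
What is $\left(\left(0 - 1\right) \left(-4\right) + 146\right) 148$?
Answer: $22200$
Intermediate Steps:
$\left(\left(0 - 1\right) \left(-4\right) + 146\right) 148 = \left(\left(-1\right) \left(-4\right) + 146\right) 148 = \left(4 + 146\right) 148 = 150 \cdot 148 = 22200$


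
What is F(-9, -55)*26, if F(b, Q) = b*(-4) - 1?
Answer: 910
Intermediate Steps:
F(b, Q) = -1 - 4*b (F(b, Q) = -4*b - 1 = -1 - 4*b)
F(-9, -55)*26 = (-1 - 4*(-9))*26 = (-1 + 36)*26 = 35*26 = 910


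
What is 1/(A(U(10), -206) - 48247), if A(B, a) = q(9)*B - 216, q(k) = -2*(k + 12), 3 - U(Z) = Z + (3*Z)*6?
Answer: -1/40609 ≈ -2.4625e-5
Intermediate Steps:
U(Z) = 3 - 19*Z (U(Z) = 3 - (Z + (3*Z)*6) = 3 - (Z + 18*Z) = 3 - 19*Z)
q(k) = -24 - 2*k (q(k) = -2*(12 + k) = -24 - 2*k)
A(B, a) = -216 - 42*B (A(B, a) = (-24 - 2*9)*B - 216 = (-24 - 18)*B - 216 = -42*B - 216 = -216 - 42*B)
1/(A(U(10), -206) - 48247) = 1/((-216 - 42*(3 - 19*10)) - 48247) = 1/((-216 - 42*(3 - 190)) - 48247) = 1/((-216 - 42*(-187)) - 48247) = 1/((-216 + 7854) - 48247) = 1/(7638 - 48247) = 1/(-40609) = -1/40609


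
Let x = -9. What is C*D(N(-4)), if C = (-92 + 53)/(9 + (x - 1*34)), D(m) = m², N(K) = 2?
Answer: 78/17 ≈ 4.5882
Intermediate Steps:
C = 39/34 (C = (-92 + 53)/(9 + (-9 - 1*34)) = -39/(9 + (-9 - 34)) = -39/(9 - 43) = -39/(-34) = -39*(-1/34) = 39/34 ≈ 1.1471)
C*D(N(-4)) = (39/34)*2² = (39/34)*4 = 78/17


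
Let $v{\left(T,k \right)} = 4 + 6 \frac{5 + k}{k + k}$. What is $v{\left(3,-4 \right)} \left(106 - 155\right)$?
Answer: $- \frac{637}{4} \approx -159.25$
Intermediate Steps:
$v{\left(T,k \right)} = 4 + \frac{3 \left(5 + k\right)}{k}$ ($v{\left(T,k \right)} = 4 + 6 \frac{5 + k}{2 k} = 4 + \frac{3 \left(5 + k\right)}{k}$)
$v{\left(3,-4 \right)} \left(106 - 155\right) = \left(7 + \frac{15}{-4}\right) \left(106 - 155\right) = \left(7 + 15 \left(- \frac{1}{4}\right)\right) \left(-49\right) = \left(7 - \frac{15}{4}\right) \left(-49\right) = \frac{13}{4} \left(-49\right) = - \frac{637}{4}$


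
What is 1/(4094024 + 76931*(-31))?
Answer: 1/1709163 ≈ 5.8508e-7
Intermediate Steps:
1/(4094024 + 76931*(-31)) = 1/(4094024 - 2384861) = 1/1709163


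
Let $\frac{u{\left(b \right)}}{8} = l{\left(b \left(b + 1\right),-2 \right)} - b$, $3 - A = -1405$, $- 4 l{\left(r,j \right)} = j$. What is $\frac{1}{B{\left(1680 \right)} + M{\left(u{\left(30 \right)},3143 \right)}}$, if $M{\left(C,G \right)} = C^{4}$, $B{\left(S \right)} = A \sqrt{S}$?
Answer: $\frac{12117361}{37588592013696256} - \frac{11 \sqrt{105}}{18794296006848128} \approx 3.2236 \cdot 10^{-10}$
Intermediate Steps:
$l{\left(r,j \right)} = - \frac{j}{4}$
$A = 1408$ ($A = 3 - -1405 = 3 + 1405 = 1408$)
$B{\left(S \right)} = 1408 \sqrt{S}$
$u{\left(b \right)} = 4 - 8 b$ ($u{\left(b \right)} = 8 \left(\left(- \frac{1}{4}\right) \left(-2\right) - b\right) = 8 \left(\frac{1}{2} - b\right) = 4 - 8 b$)
$\frac{1}{B{\left(1680 \right)} + M{\left(u{\left(30 \right)},3143 \right)}} = \frac{1}{1408 \sqrt{1680} + \left(4 - 240\right)^{4}} = \frac{1}{1408 \cdot 4 \sqrt{105} + \left(4 - 240\right)^{4}} = \frac{1}{5632 \sqrt{105} + \left(-236\right)^{4}} = \frac{1}{5632 \sqrt{105} + 3102044416} = \frac{1}{3102044416 + 5632 \sqrt{105}}$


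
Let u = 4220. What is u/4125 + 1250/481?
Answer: 1437214/396825 ≈ 3.6218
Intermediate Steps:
u/4125 + 1250/481 = 4220/4125 + 1250/481 = 4220*(1/4125) + 1250*(1/481) = 844/825 + 1250/481 = 1437214/396825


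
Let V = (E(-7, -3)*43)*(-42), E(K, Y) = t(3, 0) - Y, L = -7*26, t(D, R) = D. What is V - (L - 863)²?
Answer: -1102861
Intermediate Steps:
L = -182
E(K, Y) = 3 - Y
V = -10836 (V = ((3 - 1*(-3))*43)*(-42) = ((3 + 3)*43)*(-42) = (6*43)*(-42) = 258*(-42) = -10836)
V - (L - 863)² = -10836 - (-182 - 863)² = -10836 - 1*(-1045)² = -10836 - 1*1092025 = -10836 - 1092025 = -1102861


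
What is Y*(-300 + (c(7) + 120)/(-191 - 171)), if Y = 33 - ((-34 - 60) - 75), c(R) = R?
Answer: -10981427/181 ≈ -60671.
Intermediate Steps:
Y = 202 (Y = 33 - (-94 - 75) = 33 - 1*(-169) = 33 + 169 = 202)
Y*(-300 + (c(7) + 120)/(-191 - 171)) = 202*(-300 + (7 + 120)/(-191 - 171)) = 202*(-300 + 127/(-362)) = 202*(-300 + 127*(-1/362)) = 202*(-300 - 127/362) = 202*(-108727/362) = -10981427/181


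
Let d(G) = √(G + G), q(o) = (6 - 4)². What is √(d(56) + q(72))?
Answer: 2*√(1 + √7) ≈ 3.8188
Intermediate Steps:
q(o) = 4 (q(o) = 2² = 4)
d(G) = √2*√G (d(G) = √(2*G) = √2*√G)
√(d(56) + q(72)) = √(√2*√56 + 4) = √(√2*(2*√14) + 4) = √(4*√7 + 4) = √(4 + 4*√7)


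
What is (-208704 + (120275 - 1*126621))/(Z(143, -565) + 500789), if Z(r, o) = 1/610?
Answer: -131180500/305481291 ≈ -0.42942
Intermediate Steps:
Z(r, o) = 1/610
(-208704 + (120275 - 1*126621))/(Z(143, -565) + 500789) = (-208704 + (120275 - 1*126621))/(1/610 + 500789) = (-208704 + (120275 - 126621))/(305481291/610) = (-208704 - 6346)*(610/305481291) = -215050*610/305481291 = -131180500/305481291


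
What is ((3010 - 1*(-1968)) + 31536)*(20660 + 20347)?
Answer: 1497329598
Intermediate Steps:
((3010 - 1*(-1968)) + 31536)*(20660 + 20347) = ((3010 + 1968) + 31536)*41007 = (4978 + 31536)*41007 = 36514*41007 = 1497329598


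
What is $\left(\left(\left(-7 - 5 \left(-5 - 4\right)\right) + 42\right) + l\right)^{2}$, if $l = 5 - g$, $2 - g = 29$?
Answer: $12544$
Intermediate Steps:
$g = -27$ ($g = 2 - 29 = -27$)
$l = 32$ ($l = 5 - -27 = 5 + 27 = 32$)
$\left(\left(\left(-7 - 5 \left(-5 - 4\right)\right) + 42\right) + l\right)^{2} = \left(\left(\left(-7 - 5 \left(-5 - 4\right)\right) + 42\right) + 32\right)^{2} = \left(\left(\left(-7 - -45\right) + 42\right) + 32\right)^{2} = \left(\left(\left(-7 + 45\right) + 42\right) + 32\right)^{2} = \left(\left(38 + 42\right) + 32\right)^{2} = \left(80 + 32\right)^{2} = 112^{2} = 12544$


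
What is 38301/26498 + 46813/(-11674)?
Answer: -15256250/5948801 ≈ -2.5646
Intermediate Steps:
38301/26498 + 46813/(-11674) = 38301*(1/26498) + 46813*(-1/11674) = 38301/26498 - 3601/898 = -15256250/5948801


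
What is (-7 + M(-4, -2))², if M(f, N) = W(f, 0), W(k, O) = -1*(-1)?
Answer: 36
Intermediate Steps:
W(k, O) = 1
M(f, N) = 1
(-7 + M(-4, -2))² = (-7 + 1)² = (-6)² = 36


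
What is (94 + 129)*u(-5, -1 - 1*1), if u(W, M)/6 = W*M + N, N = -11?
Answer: -1338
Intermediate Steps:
u(W, M) = -66 + 6*M*W (u(W, M) = 6*(W*M - 11) = 6*(M*W - 11) = 6*(-11 + M*W) = -66 + 6*M*W)
(94 + 129)*u(-5, -1 - 1*1) = (94 + 129)*(-66 + 6*(-1 - 1*1)*(-5)) = 223*(-66 + 6*(-1 - 1)*(-5)) = 223*(-66 + 6*(-2)*(-5)) = 223*(-66 + 60) = 223*(-6) = -1338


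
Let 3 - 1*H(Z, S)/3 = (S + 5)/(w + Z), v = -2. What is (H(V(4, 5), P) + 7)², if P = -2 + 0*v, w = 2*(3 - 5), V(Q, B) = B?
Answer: 49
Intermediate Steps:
w = -4 (w = 2*(-2) = -4)
P = -2 (P = -2 + 0*(-2) = -2 + 0 = -2)
H(Z, S) = 9 - 3*(5 + S)/(-4 + Z) (H(Z, S) = 9 - 3*(S + 5)/(-4 + Z) = 9 - 3*(5 + S)/(-4 + Z))
(H(V(4, 5), P) + 7)² = (3*(-17 - 1*(-2) + 3*5)/(-4 + 5) + 7)² = (3*(-17 + 2 + 15)/1 + 7)² = (3*1*0 + 7)² = (0 + 7)² = 7² = 49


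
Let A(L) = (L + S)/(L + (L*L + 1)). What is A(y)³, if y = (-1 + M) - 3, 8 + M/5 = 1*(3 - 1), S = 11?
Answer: -12167/1416247867 ≈ -8.5910e-6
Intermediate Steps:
M = -30 (M = -40 + 5*(1*(3 - 1)) = -40 + 5*(1*2) = -40 + 5*2 = -40 + 10 = -30)
y = -34 (y = (-1 - 30) - 3 = -31 - 3 = -34)
A(L) = (11 + L)/(1 + L + L²) (A(L) = (L + 11)/(L + (L*L + 1)) = (11 + L)/(L + (L² + 1)) = (11 + L)/(L + (1 + L²)) = (11 + L)/(1 + L + L²))
A(y)³ = ((11 - 34)/(1 - 34 + (-34)²))³ = (-23/(1 - 34 + 1156))³ = (-23/1123)³ = -12167/1416247867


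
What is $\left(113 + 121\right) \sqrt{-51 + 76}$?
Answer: $1170$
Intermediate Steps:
$\left(113 + 121\right) \sqrt{-51 + 76} = 234 \sqrt{25} = 234 \cdot 5 = 1170$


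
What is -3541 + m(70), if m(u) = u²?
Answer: 1359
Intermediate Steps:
-3541 + m(70) = -3541 + 70² = -3541 + 4900 = 1359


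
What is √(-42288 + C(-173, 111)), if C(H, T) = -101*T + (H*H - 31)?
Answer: I*√23601 ≈ 153.63*I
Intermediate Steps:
C(H, T) = -31 + H² - 101*T (C(H, T) = -101*T + (H² - 31) = -101*T + (-31 + H²) = -31 + H² - 101*T)
√(-42288 + C(-173, 111)) = √(-42288 + (-31 + (-173)² - 101*111)) = √(-42288 + (-31 + 29929 - 11211)) = √(-42288 + 18687) = √(-23601) = I*√23601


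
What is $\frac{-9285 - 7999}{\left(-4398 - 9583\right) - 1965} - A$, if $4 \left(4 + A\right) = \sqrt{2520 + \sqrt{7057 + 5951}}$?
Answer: $\frac{40534}{7973} - \frac{\sqrt{630 + \sqrt{813}}}{2} \approx -7.7468$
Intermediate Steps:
$A = -4 + \frac{\sqrt{2520 + 4 \sqrt{813}}}{4}$ ($A = -4 + \frac{\sqrt{2520 + \sqrt{7057 + 5951}}}{4} = -4 + \frac{\sqrt{2520 + \sqrt{13008}}}{4} = -4 + \frac{\sqrt{2520 + 4 \sqrt{813}}}{4} \approx 8.8307$)
$\frac{-9285 - 7999}{\left(-4398 - 9583\right) - 1965} - A = \frac{-9285 - 7999}{\left(-4398 - 9583\right) - 1965} - \left(-4 + \frac{\sqrt{630 + \sqrt{813}}}{2}\right) = \frac{-9285 - 7999}{\left(-4398 - 9583\right) - 1965} + \left(4 - \frac{\sqrt{630 + \sqrt{813}}}{2}\right) = \frac{-9285 - 7999}{-13981 - 1965} + \left(4 - \frac{\sqrt{630 + \sqrt{813}}}{2}\right) = - \frac{17284}{-15946} + \left(4 - \frac{\sqrt{630 + \sqrt{813}}}{2}\right) = \left(-17284\right) \left(- \frac{1}{15946}\right) + \left(4 - \frac{\sqrt{630 + \sqrt{813}}}{2}\right) = \frac{8642}{7973} + \left(4 - \frac{\sqrt{630 + \sqrt{813}}}{2}\right) = \frac{40534}{7973} - \frac{\sqrt{630 + \sqrt{813}}}{2}$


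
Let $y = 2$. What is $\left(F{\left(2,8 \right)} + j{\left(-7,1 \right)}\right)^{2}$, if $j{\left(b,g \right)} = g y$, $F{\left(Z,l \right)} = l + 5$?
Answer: $225$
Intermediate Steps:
$F{\left(Z,l \right)} = 5 + l$
$j{\left(b,g \right)} = 2 g$ ($j{\left(b,g \right)} = g 2 = 2 g$)
$\left(F{\left(2,8 \right)} + j{\left(-7,1 \right)}\right)^{2} = \left(\left(5 + 8\right) + 2 \cdot 1\right)^{2} = \left(13 + 2\right)^{2} = 15^{2} = 225$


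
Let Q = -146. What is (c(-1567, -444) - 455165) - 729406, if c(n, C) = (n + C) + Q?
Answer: -1186728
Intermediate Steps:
c(n, C) = -146 + C + n (c(n, C) = (n + C) - 146 = (C + n) - 146 = -146 + C + n)
(c(-1567, -444) - 455165) - 729406 = ((-146 - 444 - 1567) - 455165) - 729406 = (-2157 - 455165) - 729406 = -457322 - 729406 = -1186728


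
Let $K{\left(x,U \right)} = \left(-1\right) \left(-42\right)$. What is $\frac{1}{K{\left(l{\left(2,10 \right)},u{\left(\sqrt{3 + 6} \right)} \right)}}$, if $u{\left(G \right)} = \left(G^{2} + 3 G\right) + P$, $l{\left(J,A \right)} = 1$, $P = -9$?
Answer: $\frac{1}{42} \approx 0.02381$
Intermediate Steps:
$u{\left(G \right)} = -9 + G^{2} + 3 G$ ($u{\left(G \right)} = \left(G^{2} + 3 G\right) - 9 = -9 + G^{2} + 3 G$)
$K{\left(x,U \right)} = 42$
$\frac{1}{K{\left(l{\left(2,10 \right)},u{\left(\sqrt{3 + 6} \right)} \right)}} = \frac{1}{42}$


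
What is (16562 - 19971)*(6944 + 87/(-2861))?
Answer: -67725570073/2861 ≈ -2.3672e+7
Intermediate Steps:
(16562 - 19971)*(6944 + 87/(-2861)) = -3409*(6944 + 87*(-1/2861)) = -3409*(6944 - 87/2861) = -3409*19866697/2861 = -67725570073/2861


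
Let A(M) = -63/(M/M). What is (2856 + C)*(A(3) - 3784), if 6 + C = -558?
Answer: -8817324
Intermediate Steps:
A(M) = -63 (A(M) = -63/1 = -63*1 = -63)
C = -564 (C = -6 - 558 = -564)
(2856 + C)*(A(3) - 3784) = (2856 - 564)*(-63 - 3784) = 2292*(-3847) = -8817324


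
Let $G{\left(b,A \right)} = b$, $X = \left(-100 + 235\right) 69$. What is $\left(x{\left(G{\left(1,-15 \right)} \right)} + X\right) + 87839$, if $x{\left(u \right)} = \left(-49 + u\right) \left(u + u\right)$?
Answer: $97058$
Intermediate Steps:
$X = 9315$ ($X = 135 \cdot 69 = 9315$)
$x{\left(u \right)} = 2 u \left(-49 + u\right)$ ($x{\left(u \right)} = \left(-49 + u\right) 2 u = 2 u \left(-49 + u\right)$)
$\left(x{\left(G{\left(1,-15 \right)} \right)} + X\right) + 87839 = \left(2 \cdot 1 \left(-49 + 1\right) + 9315\right) + 87839 = \left(2 \cdot 1 \left(-48\right) + 9315\right) + 87839 = \left(-96 + 9315\right) + 87839 = 9219 + 87839 = 97058$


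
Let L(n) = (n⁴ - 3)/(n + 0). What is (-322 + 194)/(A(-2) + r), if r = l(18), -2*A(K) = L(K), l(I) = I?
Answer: -512/85 ≈ -6.0235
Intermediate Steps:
L(n) = (-3 + n⁴)/n
A(K) = -(-3 + K⁴)/(2*K)
r = 18
(-322 + 194)/(A(-2) + r) = (-322 + 194)/((½)*(3 - 1*(-2)⁴)/(-2) + 18) = -128/((½)*(-½)*(3 - 1*16) + 18) = -128/((½)*(-½)*(3 - 16) + 18) = -128/((½)*(-½)*(-13) + 18) = -128/(13/4 + 18) = -128/85/4 = -128*4/85 = -512/85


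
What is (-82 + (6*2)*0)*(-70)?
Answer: 5740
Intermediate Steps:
(-82 + (6*2)*0)*(-70) = (-82 + 12*0)*(-70) = (-82 + 0)*(-70) = -82*(-70) = 5740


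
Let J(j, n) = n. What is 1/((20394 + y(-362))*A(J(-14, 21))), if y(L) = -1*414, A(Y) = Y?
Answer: 1/419580 ≈ 2.3833e-6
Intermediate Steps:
y(L) = -414
1/((20394 + y(-362))*A(J(-14, 21))) = 1/((20394 - 414)*21) = (1/21)/19980 = (1/19980)*(1/21) = 1/419580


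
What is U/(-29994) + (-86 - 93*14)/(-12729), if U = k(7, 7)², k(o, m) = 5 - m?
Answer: 2310042/21210757 ≈ 0.10891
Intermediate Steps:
U = 4 (U = (5 - 1*7)² = (5 - 7)² = (-2)² = 4)
U/(-29994) + (-86 - 93*14)/(-12729) = 4/(-29994) + (-86 - 93*14)/(-12729) = 4*(-1/29994) + (-86 - 1302)*(-1/12729) = -2/14997 - 1388*(-1/12729) = -2/14997 + 1388/12729 = 2310042/21210757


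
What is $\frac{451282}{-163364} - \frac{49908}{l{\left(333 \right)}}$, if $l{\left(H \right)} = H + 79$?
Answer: $- \frac{1042387337}{8413246} \approx -123.9$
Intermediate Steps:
$l{\left(H \right)} = 79 + H$
$\frac{451282}{-163364} - \frac{49908}{l{\left(333 \right)}} = \frac{451282}{-163364} - \frac{49908}{79 + 333} = 451282 \left(- \frac{1}{163364}\right) - \frac{49908}{412} = - \frac{225641}{81682} - \frac{12477}{103} = - \frac{1042387337}{8413246}$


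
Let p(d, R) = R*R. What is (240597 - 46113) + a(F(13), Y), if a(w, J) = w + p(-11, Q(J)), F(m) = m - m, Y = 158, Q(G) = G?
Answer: 219448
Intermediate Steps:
p(d, R) = R**2
F(m) = 0
a(w, J) = w + J**2
(240597 - 46113) + a(F(13), Y) = (240597 - 46113) + (0 + 158**2) = 194484 + (0 + 24964) = 194484 + 24964 = 219448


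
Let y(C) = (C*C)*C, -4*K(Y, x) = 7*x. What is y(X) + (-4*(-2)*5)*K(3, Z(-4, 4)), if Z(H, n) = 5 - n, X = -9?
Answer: -799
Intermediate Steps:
K(Y, x) = -7*x/4
y(C) = C³ (y(C) = C²*C = C³)
y(X) + (-4*(-2)*5)*K(3, Z(-4, 4)) = (-9)³ + (-4*(-2)*5)*(-7*(5 - 1*4)/4) = -729 + (8*5)*(-7*(5 - 4)/4) = -729 + 40*(-7/4*1) = -729 + 40*(-7/4) = -729 - 70 = -799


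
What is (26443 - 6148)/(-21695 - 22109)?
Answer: -20295/43804 ≈ -0.46331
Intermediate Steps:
(26443 - 6148)/(-21695 - 22109) = 20295/(-43804) = 20295*(-1/43804) = -20295/43804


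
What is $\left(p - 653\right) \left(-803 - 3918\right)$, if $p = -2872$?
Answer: $16641525$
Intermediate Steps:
$\left(p - 653\right) \left(-803 - 3918\right) = \left(-2872 - 653\right) \left(-803 - 3918\right) = \left(-3525\right) \left(-4721\right) = 16641525$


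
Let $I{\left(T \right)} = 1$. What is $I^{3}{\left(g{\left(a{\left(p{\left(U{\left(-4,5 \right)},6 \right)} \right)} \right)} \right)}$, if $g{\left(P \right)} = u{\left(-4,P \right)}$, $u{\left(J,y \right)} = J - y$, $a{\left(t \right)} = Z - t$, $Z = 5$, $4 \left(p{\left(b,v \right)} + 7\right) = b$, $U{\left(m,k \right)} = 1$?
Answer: $1$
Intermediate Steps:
$p{\left(b,v \right)} = -7 + \frac{b}{4}$
$a{\left(t \right)} = 5 - t$
$g{\left(P \right)} = -4 - P$
$I^{3}{\left(g{\left(a{\left(p{\left(U{\left(-4,5 \right)},6 \right)} \right)} \right)} \right)} = 1^{3} = 1$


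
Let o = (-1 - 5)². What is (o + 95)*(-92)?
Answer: -12052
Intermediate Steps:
o = 36 (o = (-6)² = 36)
(o + 95)*(-92) = (36 + 95)*(-92) = 131*(-92) = -12052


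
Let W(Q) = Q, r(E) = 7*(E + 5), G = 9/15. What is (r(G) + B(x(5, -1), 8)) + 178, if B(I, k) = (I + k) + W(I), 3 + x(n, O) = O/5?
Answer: 1094/5 ≈ 218.80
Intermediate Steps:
G = ⅗ (G = 9*(1/15) = ⅗ ≈ 0.60000)
x(n, O) = -3 + O/5
r(E) = 35 + 7*E (r(E) = 7*(5 + E) = 35 + 7*E)
B(I, k) = k + 2*I (B(I, k) = (I + k) + I = k + 2*I)
(r(G) + B(x(5, -1), 8)) + 178 = ((35 + 7*(⅗)) + (8 + 2*(-3 + (⅕)*(-1)))) + 178 = ((35 + 21/5) + (8 + 2*(-3 - ⅕))) + 178 = (196/5 + (8 + 2*(-16/5))) + 178 = (196/5 + (8 - 32/5)) + 178 = (196/5 + 8/5) + 178 = 204/5 + 178 = 1094/5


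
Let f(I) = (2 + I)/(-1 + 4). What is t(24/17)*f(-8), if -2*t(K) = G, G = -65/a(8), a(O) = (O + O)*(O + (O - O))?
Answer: -65/128 ≈ -0.50781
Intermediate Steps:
f(I) = 2/3 + I/3 (f(I) = (2 + I)/3 = (2 + I)*(1/3) = 2/3 + I/3)
a(O) = 2*O**2 (a(O) = (2*O)*(O + 0) = (2*O)*O = 2*O**2)
G = -65/128 (G = -65/(2*8**2) = -65/(2*64) = -65/128 ≈ -0.50781)
t(K) = 65/256 (t(K) = -1/2*(-65/128) = 65/256)
t(24/17)*f(-8) = 65*(2/3 + (1/3)*(-8))/256 = 65*(2/3 - 8/3)/256 = (65/256)*(-2) = -65/128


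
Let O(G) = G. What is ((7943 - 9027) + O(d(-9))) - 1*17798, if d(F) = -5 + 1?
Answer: -18886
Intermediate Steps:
d(F) = -4
((7943 - 9027) + O(d(-9))) - 1*17798 = ((7943 - 9027) - 4) - 1*17798 = (-1084 - 4) - 17798 = -1088 - 17798 = -18886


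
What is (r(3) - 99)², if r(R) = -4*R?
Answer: 12321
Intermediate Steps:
(r(3) - 99)² = (-4*3 - 99)² = (-12 - 99)² = (-111)² = 12321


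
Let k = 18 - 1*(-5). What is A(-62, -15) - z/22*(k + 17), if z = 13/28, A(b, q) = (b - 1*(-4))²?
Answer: 258963/77 ≈ 3363.2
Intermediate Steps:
A(b, q) = (4 + b)² (A(b, q) = (b + 4)² = (4 + b)²)
k = 23 (k = 18 + 5 = 23)
z = 13/28 (z = 13*(1/28) = 13/28 ≈ 0.46429)
A(-62, -15) - z/22*(k + 17) = (4 - 62)² - (13/28)/22*(23 + 17) = (-58)² - (13/28)*(1/22)*40 = 3364 - 13*40/616 = 3364 - 1*65/77 = 3364 - 65/77 = 258963/77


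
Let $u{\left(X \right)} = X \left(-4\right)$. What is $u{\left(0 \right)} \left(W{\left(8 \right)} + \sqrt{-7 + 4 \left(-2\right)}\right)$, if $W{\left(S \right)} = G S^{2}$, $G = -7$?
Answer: $0$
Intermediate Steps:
$u{\left(X \right)} = - 4 X$
$W{\left(S \right)} = - 7 S^{2}$
$u{\left(0 \right)} \left(W{\left(8 \right)} + \sqrt{-7 + 4 \left(-2\right)}\right) = \left(-4\right) 0 \left(- 7 \cdot 8^{2} + \sqrt{-7 + 4 \left(-2\right)}\right) = 0 \left(\left(-7\right) 64 + \sqrt{-7 - 8}\right) = 0 \left(-448 + \sqrt{-15}\right) = 0 \left(-448 + i \sqrt{15}\right) = 0$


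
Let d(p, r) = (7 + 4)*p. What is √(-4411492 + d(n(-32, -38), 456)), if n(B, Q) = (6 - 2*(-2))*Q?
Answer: 2*I*√1103918 ≈ 2101.4*I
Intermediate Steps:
n(B, Q) = 10*Q (n(B, Q) = (6 + 4)*Q = 10*Q)
d(p, r) = 11*p
√(-4411492 + d(n(-32, -38), 456)) = √(-4411492 + 11*(10*(-38))) = √(-4411492 + 11*(-380)) = √(-4411492 - 4180) = √(-4415672) = 2*I*√1103918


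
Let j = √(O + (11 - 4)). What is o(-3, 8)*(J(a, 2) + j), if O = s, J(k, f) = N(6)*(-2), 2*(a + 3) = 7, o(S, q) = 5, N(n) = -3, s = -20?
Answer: 30 + 5*I*√13 ≈ 30.0 + 18.028*I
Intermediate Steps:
a = ½ (a = -3 + (½)*7 = -3 + 7/2 = ½ ≈ 0.50000)
J(k, f) = 6 (J(k, f) = -3*(-2) = 6)
O = -20
j = I*√13 (j = √(-20 + (11 - 4)) = √(-20 + 7) = √(-13) = I*√13 ≈ 3.6056*I)
o(-3, 8)*(J(a, 2) + j) = 5*(6 + I*√13) = 30 + 5*I*√13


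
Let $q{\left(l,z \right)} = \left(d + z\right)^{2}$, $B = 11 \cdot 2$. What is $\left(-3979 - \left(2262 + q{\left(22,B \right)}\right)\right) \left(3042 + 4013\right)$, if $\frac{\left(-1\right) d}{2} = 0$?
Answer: $-47444875$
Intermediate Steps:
$d = 0$ ($d = \left(-2\right) 0 = 0$)
$B = 22$
$q{\left(l,z \right)} = z^{2}$ ($q{\left(l,z \right)} = \left(0 + z\right)^{2} = z^{2}$)
$\left(-3979 - \left(2262 + q{\left(22,B \right)}\right)\right) \left(3042 + 4013\right) = \left(-3979 - 2746\right) \left(3042 + 4013\right) = \left(-3979 - 2746\right) 7055 = \left(-6725\right) 7055 = -47444875$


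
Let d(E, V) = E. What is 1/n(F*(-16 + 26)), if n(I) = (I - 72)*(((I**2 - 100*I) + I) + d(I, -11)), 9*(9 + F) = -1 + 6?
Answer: -729/1757071360 ≈ -4.1490e-7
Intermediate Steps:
F = -76/9 (F = -9 + (-1 + 6)/9 = -9 + (1/9)*5 = -9 + 5/9 = -76/9 ≈ -8.4444)
n(I) = (-72 + I)*(I**2 - 98*I) (n(I) = (I - 72)*(((I**2 - 100*I) + I) + I) = (-72 + I)*((I**2 - 99*I) + I) = (-72 + I)*(I**2 - 98*I))
1/n(F*(-16 + 26)) = 1/((-76*(-16 + 26)/9)*(7056 + (-76*(-16 + 26)/9)**2 - (-12920)*(-16 + 26)/9)) = 1/((-76/9*10)*(7056 + (-76/9*10)**2 - (-12920)*10/9)) = 1/(-760*(7056 + (-760/9)**2 - 170*(-760/9))/9) = 1/(-760*(7056 + 577600/81 + 129200/9)/9) = 1/(-760/9*2311936/81) = 1/(-1757071360/729) = -729/1757071360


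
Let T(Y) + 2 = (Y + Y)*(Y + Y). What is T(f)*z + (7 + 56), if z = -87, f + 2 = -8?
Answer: -34563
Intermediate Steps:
f = -10 (f = -2 - 8 = -10)
T(Y) = -2 + 4*Y² (T(Y) = -2 + (Y + Y)*(Y + Y) = -2 + (2*Y)*(2*Y) = -2 + 4*Y²)
T(f)*z + (7 + 56) = (-2 + 4*(-10)²)*(-87) + (7 + 56) = (-2 + 4*100)*(-87) + 63 = (-2 + 400)*(-87) + 63 = 398*(-87) + 63 = -34626 + 63 = -34563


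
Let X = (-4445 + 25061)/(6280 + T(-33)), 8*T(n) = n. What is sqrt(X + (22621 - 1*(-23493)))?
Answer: 13*sqrt(687868735378)/50207 ≈ 214.75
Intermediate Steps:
T(n) = n/8
X = 164928/50207 (X = (-4445 + 25061)/(6280 + (1/8)*(-33)) = 20616/(6280 - 33/8) = 20616/(50207/8) = 20616*(8/50207) = 164928/50207 ≈ 3.2850)
sqrt(X + (22621 - 1*(-23493))) = sqrt(164928/50207 + (22621 - 1*(-23493))) = sqrt(164928/50207 + (22621 + 23493)) = sqrt(164928/50207 + 46114) = sqrt(2315410526/50207) = 13*sqrt(687868735378)/50207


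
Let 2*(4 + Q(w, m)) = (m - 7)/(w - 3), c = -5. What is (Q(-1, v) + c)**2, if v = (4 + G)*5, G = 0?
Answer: 7225/64 ≈ 112.89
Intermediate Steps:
v = 20 (v = (4 + 0)*5 = 4*5 = 20)
Q(w, m) = -4 + (-7 + m)/(2*(-3 + w)) (Q(w, m) = -4 + ((m - 7)/(w - 3))/2 = -4 + ((-7 + m)/(-3 + w))/2 = -4 + (-7 + m)/(2*(-3 + w)))
(Q(-1, v) + c)**2 = ((17 + 20 - 8*(-1))/(2*(-3 - 1)) - 5)**2 = ((1/2)*(17 + 20 + 8)/(-4) - 5)**2 = ((1/2)*(-1/4)*45 - 5)**2 = (-45/8 - 5)**2 = (-85/8)**2 = 7225/64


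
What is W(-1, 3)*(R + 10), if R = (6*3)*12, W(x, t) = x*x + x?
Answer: 0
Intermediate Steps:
W(x, t) = x + x² (W(x, t) = x² + x = x + x²)
R = 216 (R = 18*12 = 216)
W(-1, 3)*(R + 10) = (-(1 - 1))*(216 + 10) = -1*0*226 = 0*226 = 0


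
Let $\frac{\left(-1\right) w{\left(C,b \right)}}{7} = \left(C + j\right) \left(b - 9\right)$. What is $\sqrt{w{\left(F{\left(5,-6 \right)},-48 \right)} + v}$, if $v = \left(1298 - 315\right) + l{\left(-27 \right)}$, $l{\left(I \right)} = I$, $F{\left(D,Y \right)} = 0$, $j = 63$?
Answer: $\sqrt{26093} \approx 161.53$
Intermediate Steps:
$w{\left(C,b \right)} = - 7 \left(-9 + b\right) \left(63 + C\right)$ ($w{\left(C,b \right)} = - 7 \left(C + 63\right) \left(b - 9\right) = - 7 \left(63 + C\right) \left(-9 + b\right) = - 7 \left(-9 + b\right) \left(63 + C\right)$)
$v = 956$ ($v = \left(1298 - 315\right) - 27 = 983 - 27 = 956$)
$\sqrt{w{\left(F{\left(5,-6 \right)},-48 \right)} + v} = \sqrt{\left(3969 - -21168 + 63 \cdot 0 - 0 \left(-48\right)\right) + 956} = \sqrt{\left(3969 + 21168 + 0 + 0\right) + 956} = \sqrt{25137 + 956} = \sqrt{26093}$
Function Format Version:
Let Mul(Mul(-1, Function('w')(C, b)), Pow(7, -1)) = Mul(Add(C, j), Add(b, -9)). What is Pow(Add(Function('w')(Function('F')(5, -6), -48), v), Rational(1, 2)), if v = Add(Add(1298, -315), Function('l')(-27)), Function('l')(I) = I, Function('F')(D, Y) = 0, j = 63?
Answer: Pow(26093, Rational(1, 2)) ≈ 161.53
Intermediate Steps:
Function('w')(C, b) = Mul(-7, Add(-9, b), Add(63, C)) (Function('w')(C, b) = Mul(-7, Mul(Add(C, 63), Add(b, -9))) = Mul(-7, Mul(Add(63, C), Add(-9, b))) = Mul(-7, Mul(Add(-9, b), Add(63, C))) = Mul(-7, Add(-9, b), Add(63, C)))
v = 956 (v = Add(Add(1298, -315), -27) = Add(983, -27) = 956)
Pow(Add(Function('w')(Function('F')(5, -6), -48), v), Rational(1, 2)) = Pow(Add(Add(3969, Mul(-441, -48), Mul(63, 0), Mul(-7, 0, -48)), 956), Rational(1, 2)) = Pow(Add(Add(3969, 21168, 0, 0), 956), Rational(1, 2)) = Pow(Add(25137, 956), Rational(1, 2)) = Pow(26093, Rational(1, 2))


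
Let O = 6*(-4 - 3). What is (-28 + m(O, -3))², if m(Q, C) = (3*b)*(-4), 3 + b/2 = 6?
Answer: 10000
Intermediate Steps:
b = 6 (b = -6 + 2*6 = -6 + 12 = 6)
O = -42 (O = 6*(-7) = -42)
m(Q, C) = -72 (m(Q, C) = (3*6)*(-4) = 18*(-4) = -72)
(-28 + m(O, -3))² = (-28 - 72)² = (-100)² = 10000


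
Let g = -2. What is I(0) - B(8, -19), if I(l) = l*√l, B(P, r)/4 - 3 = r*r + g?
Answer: -1448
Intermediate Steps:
B(P, r) = 4 + 4*r² (B(P, r) = 12 + 4*(r*r - 2) = 12 + 4*(r² - 2) = 12 + 4*(-2 + r²) = 12 + (-8 + 4*r²) = 4 + 4*r²)
I(l) = l^(3/2)
I(0) - B(8, -19) = 0^(3/2) - (4 + 4*(-19)²) = 0 - (4 + 4*361) = 0 - (4 + 1444) = 0 - 1*1448 = 0 - 1448 = -1448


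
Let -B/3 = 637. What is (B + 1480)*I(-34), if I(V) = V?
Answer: 14654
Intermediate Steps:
B = -1911 (B = -3*637 = -1911)
(B + 1480)*I(-34) = (-1911 + 1480)*(-34) = -431*(-34) = 14654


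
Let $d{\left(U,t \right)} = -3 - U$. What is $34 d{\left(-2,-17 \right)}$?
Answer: $-34$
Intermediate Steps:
$34 d{\left(-2,-17 \right)} = 34 \left(-3 - -2\right) = 34 \left(-3 + 2\right) = 34 \left(-1\right) = -34$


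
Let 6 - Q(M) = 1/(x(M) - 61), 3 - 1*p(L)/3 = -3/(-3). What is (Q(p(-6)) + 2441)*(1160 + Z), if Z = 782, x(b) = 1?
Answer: 142563191/30 ≈ 4.7521e+6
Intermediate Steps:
p(L) = 6 (p(L) = 9 - (-9)/(-3) = 9 - (-9)*(-1)/3 = 9 - 3*1 = 9 - 3 = 6)
Q(M) = 361/60 (Q(M) = 6 - 1/(1 - 61) = 6 - 1/(-60) = 6 - 1*(-1/60) = 6 + 1/60 = 361/60)
(Q(p(-6)) + 2441)*(1160 + Z) = (361/60 + 2441)*(1160 + 782) = (146821/60)*1942 = 142563191/30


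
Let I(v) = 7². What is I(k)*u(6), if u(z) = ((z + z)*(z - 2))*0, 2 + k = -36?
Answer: 0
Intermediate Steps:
k = -38 (k = -2 - 36 = -38)
I(v) = 49
u(z) = 0 (u(z) = ((2*z)*(-2 + z))*0 = (2*z*(-2 + z))*0 = 0)
I(k)*u(6) = 49*0 = 0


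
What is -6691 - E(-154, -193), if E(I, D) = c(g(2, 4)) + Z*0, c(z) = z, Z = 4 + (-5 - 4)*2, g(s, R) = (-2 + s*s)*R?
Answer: -6699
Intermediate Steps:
g(s, R) = R*(-2 + s²) (g(s, R) = (-2 + s²)*R = R*(-2 + s²))
Z = -14 (Z = 4 - 9*2 = 4 - 18 = -14)
E(I, D) = 8 (E(I, D) = 4*(-2 + 2²) - 14*0 = 4*(-2 + 4) + 0 = 4*2 + 0 = 8 + 0 = 8)
-6691 - E(-154, -193) = -6691 - 1*8 = -6691 - 8 = -6699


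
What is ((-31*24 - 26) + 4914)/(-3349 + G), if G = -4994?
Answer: -4144/8343 ≈ -0.49670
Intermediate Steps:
((-31*24 - 26) + 4914)/(-3349 + G) = ((-31*24 - 26) + 4914)/(-3349 - 4994) = ((-744 - 26) + 4914)/(-8343) = (-770 + 4914)*(-1/8343) = 4144*(-1/8343) = -4144/8343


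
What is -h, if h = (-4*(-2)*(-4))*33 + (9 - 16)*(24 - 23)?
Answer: 1063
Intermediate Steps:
h = -1063 (h = (8*(-4))*33 - 7*1 = -32*33 - 7 = -1056 - 7 = -1063)
-h = -1*(-1063) = 1063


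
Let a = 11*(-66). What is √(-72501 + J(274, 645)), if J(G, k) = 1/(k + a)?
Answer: I*√5872582/9 ≈ 269.26*I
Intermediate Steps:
a = -726
J(G, k) = 1/(-726 + k) (J(G, k) = 1/(k - 726) = 1/(-726 + k))
√(-72501 + J(274, 645)) = √(-72501 + 1/(-726 + 645)) = √(-72501 + 1/(-81)) = √(-72501 - 1/81) = √(-5872582/81) = I*√5872582/9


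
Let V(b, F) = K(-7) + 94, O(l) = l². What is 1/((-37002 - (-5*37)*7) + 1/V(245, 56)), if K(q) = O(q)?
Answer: -143/5106100 ≈ -2.8006e-5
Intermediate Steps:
K(q) = q²
V(b, F) = 143 (V(b, F) = (-7)² + 94 = 49 + 94 = 143)
1/((-37002 - (-5*37)*7) + 1/V(245, 56)) = 1/((-37002 - (-5*37)*7) + 1/143) = 1/((-37002 - (-185)*7) + 1/143) = 1/((-37002 - 1*(-1295)) + 1/143) = 1/((-37002 + 1295) + 1/143) = 1/(-35707 + 1/143) = 1/(-5106100/143) = -143/5106100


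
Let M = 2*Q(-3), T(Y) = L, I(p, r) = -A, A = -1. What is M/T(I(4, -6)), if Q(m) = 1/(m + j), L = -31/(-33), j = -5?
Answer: -33/124 ≈ -0.26613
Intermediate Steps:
L = 31/33 (L = -31*(-1/33) = 31/33 ≈ 0.93939)
I(p, r) = 1 (I(p, r) = -1*(-1) = 1)
T(Y) = 31/33
Q(m) = 1/(-5 + m) (Q(m) = 1/(m - 5) = 1/(-5 + m))
M = -¼ (M = 2/(-5 - 3) = 2/(-8) = 2*(-⅛) = -¼ ≈ -0.25000)
M/T(I(4, -6)) = -1/(4*31/33) = -¼*33/31 = -33/124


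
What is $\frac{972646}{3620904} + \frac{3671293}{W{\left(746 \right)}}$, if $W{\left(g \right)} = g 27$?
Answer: $\frac{1109415878717}{6077687364} \approx 182.54$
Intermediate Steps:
$W{\left(g \right)} = 27 g$
$\frac{972646}{3620904} + \frac{3671293}{W{\left(746 \right)}} = \frac{972646}{3620904} + \frac{3671293}{27 \cdot 746} = 972646 \cdot \frac{1}{3620904} + \frac{3671293}{20142} = \frac{486323}{1810452} + 3671293 \cdot \frac{1}{20142} = \frac{486323}{1810452} + \frac{3671293}{20142} = \frac{1109415878717}{6077687364}$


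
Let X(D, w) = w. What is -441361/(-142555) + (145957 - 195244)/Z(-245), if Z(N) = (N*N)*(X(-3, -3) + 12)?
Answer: 314841004/104777925 ≈ 3.0048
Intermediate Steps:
Z(N) = 9*N² (Z(N) = (N*N)*(-3 + 12) = N²*9 = 9*N²)
-441361/(-142555) + (145957 - 195244)/Z(-245) = -441361/(-142555) + (145957 - 195244)/((9*(-245)²)) = -441361*(-1/142555) - 49287/(9*60025) = 441361/142555 - 49287/540225 = 441361/142555 - 49287*1/540225 = 441361/142555 - 2347/25725 = 314841004/104777925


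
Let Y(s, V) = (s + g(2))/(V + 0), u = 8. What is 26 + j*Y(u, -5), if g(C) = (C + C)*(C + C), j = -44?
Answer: 1186/5 ≈ 237.20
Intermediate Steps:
g(C) = 4*C² (g(C) = (2*C)*(2*C) = 4*C²)
Y(s, V) = (16 + s)/V (Y(s, V) = (s + 4*2²)/(V + 0) = (s + 4*4)/V = (s + 16)/V = (16 + s)/V)
26 + j*Y(u, -5) = 26 - 44*(16 + 8)/(-5) = 26 - (-44)*24/5 = 26 - 44*(-24/5) = 26 + 1056/5 = 1186/5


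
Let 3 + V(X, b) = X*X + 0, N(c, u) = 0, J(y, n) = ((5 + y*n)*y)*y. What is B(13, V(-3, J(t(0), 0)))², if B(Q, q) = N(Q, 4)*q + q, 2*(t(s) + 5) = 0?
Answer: 36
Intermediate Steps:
t(s) = -5 (t(s) = -5 + (½)*0 = -5 + 0 = -5)
J(y, n) = y²*(5 + n*y) (J(y, n) = ((5 + n*y)*y)*y = (y*(5 + n*y))*y = y²*(5 + n*y))
V(X, b) = -3 + X² (V(X, b) = -3 + (X*X + 0) = -3 + (X² + 0) = -3 + X²)
B(Q, q) = q (B(Q, q) = 0*q + q = 0 + q = q)
B(13, V(-3, J(t(0), 0)))² = (-3 + (-3)²)² = (-3 + 9)² = 6² = 36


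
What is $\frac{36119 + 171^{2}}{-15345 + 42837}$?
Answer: $\frac{16340}{6873} \approx 2.3774$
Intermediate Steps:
$\frac{36119 + 171^{2}}{-15345 + 42837} = \frac{36119 + 29241}{27492} = 65360 \cdot \frac{1}{27492} = \frac{16340}{6873}$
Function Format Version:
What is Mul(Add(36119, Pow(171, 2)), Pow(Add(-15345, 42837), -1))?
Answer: Rational(16340, 6873) ≈ 2.3774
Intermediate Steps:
Mul(Add(36119, Pow(171, 2)), Pow(Add(-15345, 42837), -1)) = Mul(Add(36119, 29241), Pow(27492, -1)) = Mul(65360, Rational(1, 27492)) = Rational(16340, 6873)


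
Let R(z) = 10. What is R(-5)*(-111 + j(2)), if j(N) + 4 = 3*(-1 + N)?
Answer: -1120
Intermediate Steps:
j(N) = -7 + 3*N (j(N) = -4 + 3*(-1 + N) = -4 + (-3 + 3*N) = -7 + 3*N)
R(-5)*(-111 + j(2)) = 10*(-111 + (-7 + 3*2)) = 10*(-111 + (-7 + 6)) = 10*(-111 - 1) = 10*(-112) = -1120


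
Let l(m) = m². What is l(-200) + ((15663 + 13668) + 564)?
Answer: 69895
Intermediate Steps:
l(-200) + ((15663 + 13668) + 564) = (-200)² + ((15663 + 13668) + 564) = 40000 + (29331 + 564) = 40000 + 29895 = 69895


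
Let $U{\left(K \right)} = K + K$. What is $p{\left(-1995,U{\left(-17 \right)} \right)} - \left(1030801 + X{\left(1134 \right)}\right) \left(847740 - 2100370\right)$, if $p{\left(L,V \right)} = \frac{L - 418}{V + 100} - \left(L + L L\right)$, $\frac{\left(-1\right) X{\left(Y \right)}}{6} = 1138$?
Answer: $\frac{84655251180947}{66} \approx 1.2827 \cdot 10^{12}$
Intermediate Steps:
$U{\left(K \right)} = 2 K$
$X{\left(Y \right)} = -6828$ ($X{\left(Y \right)} = \left(-6\right) 1138 = -6828$)
$p{\left(L,V \right)} = - L - L^{2} + \frac{-418 + L}{100 + V}$ ($p{\left(L,V \right)} = \frac{-418 + L}{100 + V} - \left(L + L^{2}\right) = - L - L^{2} + \frac{-418 + L}{100 + V}$)
$p{\left(-1995,U{\left(-17 \right)} \right)} - \left(1030801 + X{\left(1134 \right)}\right) \left(847740 - 2100370\right) = \frac{-418 - 100 \left(-1995\right)^{2} - -197505 - - 1995 \cdot 2 \left(-17\right) - 2 \left(-17\right) \left(-1995\right)^{2}}{100 + 2 \left(-17\right)} - \left(1030801 - 6828\right) \left(847740 - 2100370\right) = \frac{-418 - 398002500 + 197505 - \left(-1995\right) \left(-34\right) - \left(-34\right) 3980025}{100 - 34} - 1023973 \left(-1252630\right) = \frac{-418 - 398002500 + 197505 - 67830 + 135320850}{66} - -1282659298990 = \frac{1}{66} \left(-262552393\right) + 1282659298990 = - \frac{262552393}{66} + 1282659298990 = \frac{84655251180947}{66}$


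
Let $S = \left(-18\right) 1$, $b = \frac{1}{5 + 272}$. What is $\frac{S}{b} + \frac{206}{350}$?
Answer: $- \frac{872447}{175} \approx -4985.4$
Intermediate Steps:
$b = \frac{1}{277} \approx 0.0036101$
$S = -18$
$\frac{S}{b} + \frac{206}{350} = - 18 \frac{1}{\frac{1}{277}} + \frac{206}{350} = \left(-18\right) 277 + 206 \cdot \frac{1}{350} = -4986 + \frac{103}{175} = - \frac{872447}{175}$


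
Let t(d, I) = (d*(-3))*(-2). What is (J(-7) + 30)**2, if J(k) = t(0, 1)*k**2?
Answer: 900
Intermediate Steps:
t(d, I) = 6*d (t(d, I) = -3*d*(-2) = 6*d)
J(k) = 0 (J(k) = (6*0)*k**2 = 0*k**2 = 0)
(J(-7) + 30)**2 = (0 + 30)**2 = 30**2 = 900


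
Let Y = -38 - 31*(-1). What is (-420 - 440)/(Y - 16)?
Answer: 860/23 ≈ 37.391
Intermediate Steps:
Y = -7 (Y = -38 + 31 = -7)
(-420 - 440)/(Y - 16) = (-420 - 440)/(-7 - 16) = -860/(-23) = -860*(-1/23) = 860/23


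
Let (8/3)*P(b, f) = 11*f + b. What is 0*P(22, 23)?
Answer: 0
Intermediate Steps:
P(b, f) = 3*b/8 + 33*f/8 (P(b, f) = 3*(11*f + b)/8 = 3*(b + 11*f)/8 = 3*b/8 + 33*f/8)
0*P(22, 23) = 0*((3/8)*22 + (33/8)*23) = 0*(33/4 + 759/8) = 0*(825/8) = 0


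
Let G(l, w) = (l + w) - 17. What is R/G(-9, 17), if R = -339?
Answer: 113/3 ≈ 37.667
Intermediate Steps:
G(l, w) = -17 + l + w
R/G(-9, 17) = -339/(-17 - 9 + 17) = -339/(-9) = -339*(-⅑) = 113/3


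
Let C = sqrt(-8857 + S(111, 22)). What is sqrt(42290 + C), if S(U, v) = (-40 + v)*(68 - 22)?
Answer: sqrt(42290 + I*sqrt(9685)) ≈ 205.65 + 0.239*I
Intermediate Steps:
S(U, v) = -1840 + 46*v (S(U, v) = (-40 + v)*46 = -1840 + 46*v)
C = I*sqrt(9685) (C = sqrt(-8857 + (-1840 + 46*22)) = sqrt(-8857 + (-1840 + 1012)) = sqrt(-8857 - 828) = sqrt(-9685) = I*sqrt(9685) ≈ 98.412*I)
sqrt(42290 + C) = sqrt(42290 + I*sqrt(9685))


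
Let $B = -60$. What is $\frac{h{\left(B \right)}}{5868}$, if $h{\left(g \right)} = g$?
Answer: $- \frac{5}{489} \approx -0.010225$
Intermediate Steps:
$\frac{h{\left(B \right)}}{5868} = - \frac{60}{5868} = \left(-60\right) \frac{1}{5868} = - \frac{5}{489}$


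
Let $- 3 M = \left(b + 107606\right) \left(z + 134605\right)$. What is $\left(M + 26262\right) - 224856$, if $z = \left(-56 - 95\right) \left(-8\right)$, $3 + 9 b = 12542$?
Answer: $- \frac{44412321449}{9} \approx -4.9347 \cdot 10^{9}$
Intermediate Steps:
$b = \frac{12539}{9}$ ($b = - \frac{1}{3} + \frac{1}{9} \cdot 12542 = - \frac{1}{3} + \frac{12542}{9} = \frac{12539}{9} \approx 1393.2$)
$z = 1208$ ($z = \left(-151\right) \left(-8\right) = 1208$)
$M = - \frac{44410534103}{9}$ ($M = - \frac{\left(\frac{12539}{9} + 107606\right) \left(1208 + 134605\right)}{3} = - \frac{\frac{980993}{9} \cdot 135813}{3} = \left(- \frac{1}{3}\right) \frac{44410534103}{3} = - \frac{44410534103}{9} \approx -4.9345 \cdot 10^{9}$)
$\left(M + 26262\right) - 224856 = \left(- \frac{44410534103}{9} + 26262\right) - 224856 = - \frac{44410297745}{9} - 224856 = - \frac{44412321449}{9}$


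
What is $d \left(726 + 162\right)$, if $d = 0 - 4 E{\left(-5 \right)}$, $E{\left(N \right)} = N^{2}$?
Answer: $-88800$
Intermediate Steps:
$d = -100$ ($d = 0 - 4 \left(-5\right)^{2} = 0 - 100 = -100$)
$d \left(726 + 162\right) = - 100 \left(726 + 162\right) = \left(-100\right) 888 = -88800$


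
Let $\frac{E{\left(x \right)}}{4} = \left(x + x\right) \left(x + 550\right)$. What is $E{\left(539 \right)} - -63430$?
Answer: $4759198$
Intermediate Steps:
$E{\left(x \right)} = 8 x \left(550 + x\right)$ ($E{\left(x \right)} = 4 \left(x + x\right) \left(x + 550\right) = 4 \cdot 2 x \left(550 + x\right) = 8 x \left(550 + x\right)$)
$E{\left(539 \right)} - -63430 = 8 \cdot 539 \left(550 + 539\right) - -63430 = 8 \cdot 539 \cdot 1089 + 63430 = 4695768 + 63430 = 4759198$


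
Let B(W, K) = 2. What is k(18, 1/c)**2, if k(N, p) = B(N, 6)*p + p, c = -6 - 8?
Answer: 9/196 ≈ 0.045918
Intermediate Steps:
c = -14
k(N, p) = 3*p (k(N, p) = 2*p + p = 3*p)
k(18, 1/c)**2 = (3/(-14))**2 = (3*(-1/14))**2 = (-3/14)**2 = 9/196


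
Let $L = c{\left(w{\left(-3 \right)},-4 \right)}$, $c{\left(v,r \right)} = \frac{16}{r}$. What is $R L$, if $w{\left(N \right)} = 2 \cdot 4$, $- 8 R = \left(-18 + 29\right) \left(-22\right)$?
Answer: $-121$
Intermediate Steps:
$R = \frac{121}{4}$ ($R = - \frac{\left(-18 + 29\right) \left(-22\right)}{8} = - \frac{11 \left(-22\right)}{8} = \left(- \frac{1}{8}\right) \left(-242\right) = \frac{121}{4} \approx 30.25$)
$w{\left(N \right)} = 8$
$L = -4$ ($L = \frac{16}{-4} = 16 \left(- \frac{1}{4}\right) = -4$)
$R L = \frac{121}{4} \left(-4\right) = -121$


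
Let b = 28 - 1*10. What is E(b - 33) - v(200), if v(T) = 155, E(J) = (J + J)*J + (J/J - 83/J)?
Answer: 4523/15 ≈ 301.53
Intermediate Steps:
b = 18 (b = 28 - 10 = 18)
E(J) = 1 - 83/J + 2*J**2 (E(J) = (2*J)*J + (1 - 83/J) = 2*J**2 + (1 - 83/J) = 1 - 83/J + 2*J**2)
E(b - 33) - v(200) = (-83 + (18 - 33) + 2*(18 - 33)**3)/(18 - 33) - 1*155 = (-83 - 15 + 2*(-15)**3)/(-15) - 155 = -(-83 - 15 + 2*(-3375))/15 - 155 = -(-83 - 15 - 6750)/15 - 155 = -1/15*(-6848) - 155 = 6848/15 - 155 = 4523/15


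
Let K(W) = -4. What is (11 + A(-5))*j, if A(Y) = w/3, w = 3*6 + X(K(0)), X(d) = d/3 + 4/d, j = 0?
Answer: 0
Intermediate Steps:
X(d) = 4/d + d/3 (X(d) = d*(⅓) + 4/d = d/3 + 4/d = 4/d + d/3)
w = 47/3 (w = 3*6 + (4/(-4) + (⅓)*(-4)) = 18 + (4*(-¼) - 4/3) = 18 + (-1 - 4/3) = 18 - 7/3 = 47/3 ≈ 15.667)
A(Y) = 47/9 (A(Y) = (47/3)/3 = (47/3)*(⅓) = 47/9)
(11 + A(-5))*j = (11 + 47/9)*0 = (146/9)*0 = 0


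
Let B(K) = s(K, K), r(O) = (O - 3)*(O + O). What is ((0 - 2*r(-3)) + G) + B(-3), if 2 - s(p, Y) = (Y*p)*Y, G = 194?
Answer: 151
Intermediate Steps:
r(O) = 2*O*(-3 + O) (r(O) = (-3 + O)*(2*O) = 2*O*(-3 + O))
s(p, Y) = 2 - p*Y² (s(p, Y) = 2 - Y*p*Y = 2 - p*Y²)
B(K) = 2 - K³ (B(K) = 2 - K*K² = 2 - K³)
((0 - 2*r(-3)) + G) + B(-3) = ((0 - 4*(-3)*(-3 - 3)) + 194) + (2 - 1*(-3)³) = ((0 - 4*(-3)*(-6)) + 194) + (2 - 1*(-27)) = ((0 - 2*36) + 194) + (2 + 27) = ((0 - 72) + 194) + 29 = (-72 + 194) + 29 = 122 + 29 = 151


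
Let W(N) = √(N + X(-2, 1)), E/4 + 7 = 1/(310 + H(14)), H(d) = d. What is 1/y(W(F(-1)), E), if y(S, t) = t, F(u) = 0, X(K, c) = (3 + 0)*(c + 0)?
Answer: -81/2267 ≈ -0.035730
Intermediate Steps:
X(K, c) = 3*c
E = -2267/81 (E = -28 + 4/(310 + 14) = -28 + 4/324 = -28 + 4*(1/324) = -28 + 1/81 = -2267/81 ≈ -27.988)
W(N) = √(3 + N) (W(N) = √(N + 3*1) = √(N + 3) = √(3 + N))
1/y(W(F(-1)), E) = 1/(-2267/81) = -81/2267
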